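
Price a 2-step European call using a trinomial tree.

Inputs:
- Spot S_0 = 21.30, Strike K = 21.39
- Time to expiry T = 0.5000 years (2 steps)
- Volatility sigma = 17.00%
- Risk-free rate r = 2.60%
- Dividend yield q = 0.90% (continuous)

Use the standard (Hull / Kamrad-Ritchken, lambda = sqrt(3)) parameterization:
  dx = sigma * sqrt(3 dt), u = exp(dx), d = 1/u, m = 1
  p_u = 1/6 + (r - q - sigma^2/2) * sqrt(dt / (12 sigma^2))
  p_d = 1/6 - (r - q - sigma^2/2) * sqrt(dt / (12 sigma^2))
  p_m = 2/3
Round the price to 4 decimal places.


dt = T/N = 0.250000; dx = sigma*sqrt(3*dt) = 0.147224
u = exp(dx) = 1.158614; d = 1/u = 0.863100
p_u = 0.168832, p_m = 0.666667, p_d = 0.164502
Discount per step: exp(-r*dt) = 0.993521
Stock lattice S(k, j) with j the centered position index:
  k=0: S(0,+0) = 21.3000
  k=1: S(1,-1) = 18.3840; S(1,+0) = 21.3000; S(1,+1) = 24.6785
  k=2: S(2,-2) = 15.8673; S(2,-1) = 18.3840; S(2,+0) = 21.3000; S(2,+1) = 24.6785; S(2,+2) = 28.5928
Terminal payoffs V(N, j) = max(S_T - K, 0):
  V(2,-2) = 0.000000; V(2,-1) = 0.000000; V(2,+0) = 0.000000; V(2,+1) = 3.288475; V(2,+2) = 7.202822
Backward induction: V(k, j) = exp(-r*dt) * [p_u * V(k+1, j+1) + p_m * V(k+1, j) + p_d * V(k+1, j-1)]
  V(1,-1) = exp(-r*dt) * [p_u*0.000000 + p_m*0.000000 + p_d*0.000000] = 0.000000
  V(1,+0) = exp(-r*dt) * [p_u*3.288475 + p_m*0.000000 + p_d*0.000000] = 0.551602
  V(1,+1) = exp(-r*dt) * [p_u*7.202822 + p_m*3.288475 + p_d*0.000000] = 3.386299
  V(0,+0) = exp(-r*dt) * [p_u*3.386299 + p_m*0.551602 + p_d*0.000000] = 0.933363

Answer: Price = V(0,0) = 0.9334


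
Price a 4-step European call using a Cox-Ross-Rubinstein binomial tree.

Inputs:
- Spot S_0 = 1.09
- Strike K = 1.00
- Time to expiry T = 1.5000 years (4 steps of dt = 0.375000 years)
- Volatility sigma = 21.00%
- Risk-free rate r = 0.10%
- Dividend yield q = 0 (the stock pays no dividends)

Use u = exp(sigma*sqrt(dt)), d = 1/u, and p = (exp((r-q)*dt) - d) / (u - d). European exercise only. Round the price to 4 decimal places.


Answer: Price = V(0,0) = 0.1631

Derivation:
dt = T/N = 0.375000
u = exp(sigma*sqrt(dt)) = 1.137233; d = 1/u = 0.879327
p = (exp((r-q)*dt) - d) / (u - d) = 0.469349
Discount per step: exp(-r*dt) = 0.999625
Stock lattice S(k, i) with i counting down-moves:
  k=0: S(0,0) = 1.0900
  k=1: S(1,0) = 1.2396; S(1,1) = 0.9585
  k=2: S(2,0) = 1.4097; S(2,1) = 1.0900; S(2,2) = 0.8428
  k=3: S(3,0) = 1.6032; S(3,1) = 1.2396; S(3,2) = 0.9585; S(3,3) = 0.7411
  k=4: S(4,0) = 1.8232; S(4,1) = 1.4097; S(4,2) = 1.0900; S(4,3) = 0.8428; S(4,4) = 0.6517
Terminal payoffs V(N, i) = max(S_T - K, 0):
  V(4,0) = 0.823159; V(4,1) = 0.409696; V(4,2) = 0.090000; V(4,3) = 0.000000; V(4,4) = 0.000000
Backward induction: V(k, i) = exp(-r*dt) * [p * V(k+1, i) + (1-p) * V(k+1, i+1)].
  V(3,0) = exp(-r*dt) * [p*0.823159 + (1-p)*0.409696] = 0.603528
  V(3,1) = exp(-r*dt) * [p*0.409696 + (1-p)*0.090000] = 0.239959
  V(3,2) = exp(-r*dt) * [p*0.090000 + (1-p)*0.000000] = 0.042226
  V(3,3) = exp(-r*dt) * [p*0.000000 + (1-p)*0.000000] = 0.000000
  V(2,0) = exp(-r*dt) * [p*0.603528 + (1-p)*0.239959] = 0.410446
  V(2,1) = exp(-r*dt) * [p*0.239959 + (1-p)*0.042226] = 0.134981
  V(2,2) = exp(-r*dt) * [p*0.042226 + (1-p)*0.000000] = 0.019811
  V(1,0) = exp(-r*dt) * [p*0.410446 + (1-p)*0.134981] = 0.264171
  V(1,1) = exp(-r*dt) * [p*0.134981 + (1-p)*0.019811] = 0.073838
  V(0,0) = exp(-r*dt) * [p*0.264171 + (1-p)*0.073838] = 0.163110


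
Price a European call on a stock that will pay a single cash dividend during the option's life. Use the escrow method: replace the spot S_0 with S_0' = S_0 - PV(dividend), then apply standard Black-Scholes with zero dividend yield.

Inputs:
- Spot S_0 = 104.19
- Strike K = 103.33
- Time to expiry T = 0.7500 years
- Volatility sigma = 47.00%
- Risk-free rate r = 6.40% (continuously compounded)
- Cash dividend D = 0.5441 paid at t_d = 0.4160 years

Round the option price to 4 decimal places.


Answer: Price = 19.0134

Derivation:
PV(D) = D * exp(-r * t_d) = 0.5441 * 0.97372729 = 0.52980502
S_0' = S_0 - PV(D) = 104.1900 - 0.52980502 = 103.66019498
d1 = (ln(S_0'/K) + (r + sigma^2/2)*T) / (sigma*sqrt(T)) = 0.32928115
d2 = d1 - sigma*sqrt(T) = -0.07775079
exp(-rT) = 0.95313379
N(d1) = 0.62902840; N(d2) = 0.46901314
C = S_0' * N(d1) - K * exp(-rT) * N(d2) = 103.66019498 * 0.62902840 - 103.3300 * 0.95313379 * 0.46901314 = 19.0134


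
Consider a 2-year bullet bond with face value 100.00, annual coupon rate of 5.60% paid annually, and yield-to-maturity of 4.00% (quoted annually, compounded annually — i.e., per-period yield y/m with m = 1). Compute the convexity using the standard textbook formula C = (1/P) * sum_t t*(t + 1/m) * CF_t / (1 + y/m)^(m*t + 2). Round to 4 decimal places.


Answer: Convexity = 5.3540

Derivation:
Coupon per period c = face * coupon_rate / m = 5.600000
Periods per year m = 1; per-period yield y/m = 0.040000
Number of cashflows N = 2
Cashflows (t years, CF_t, discount factor 1/(1+y/m)^(m*t), PV):
  t = 1.0000: CF_t = 5.600000, DF = 0.961538, PV = 5.384615
  t = 2.0000: CF_t = 105.600000, DF = 0.924556, PV = 97.633136
Price P = sum_t PV_t = 103.017751
Convexity numerator sum_t t*(t + 1/m) * CF_t / (1+y/m)^(m*t + 2):
  t = 1.0000: term = 9.956759
  t = 2.0000: term = 541.603935
Convexity = (1/P) * sum = 551.560695 / 103.017751 = 5.354035


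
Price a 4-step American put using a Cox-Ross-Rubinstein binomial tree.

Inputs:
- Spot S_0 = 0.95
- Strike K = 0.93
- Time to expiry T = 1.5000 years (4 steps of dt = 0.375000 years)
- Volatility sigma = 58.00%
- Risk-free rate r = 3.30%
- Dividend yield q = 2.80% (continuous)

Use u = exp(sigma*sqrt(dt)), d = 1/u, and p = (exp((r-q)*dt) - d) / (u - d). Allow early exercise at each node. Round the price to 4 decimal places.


dt = T/N = 0.375000
u = exp(sigma*sqrt(dt)) = 1.426432; d = 1/u = 0.701050
p = (exp((r-q)*dt) - d) / (u - d) = 0.414715
Discount per step: exp(-r*dt) = 0.987701
Stock lattice S(k, i) with i counting down-moves:
  k=0: S(0,0) = 0.9500
  k=1: S(1,0) = 1.3551; S(1,1) = 0.6660
  k=2: S(2,0) = 1.9330; S(2,1) = 0.9500; S(2,2) = 0.4669
  k=3: S(3,0) = 2.7573; S(3,1) = 1.3551; S(3,2) = 0.6660; S(3,3) = 0.3273
  k=4: S(4,0) = 3.9330; S(4,1) = 1.9330; S(4,2) = 0.9500; S(4,3) = 0.4669; S(4,4) = 0.2295
Terminal payoffs V(N, i) = max(K - S_T, 0):
  V(4,0) = 0.000000; V(4,1) = 0.000000; V(4,2) = 0.000000; V(4,3) = 0.463102; V(4,4) = 0.700533
Backward induction: V(k, i) = exp(-r*dt) * [p * V(k+1, i) + (1-p) * V(k+1, i+1)]; then take max(V_cont, immediate exercise) for American.
  V(3,0) = exp(-r*dt) * [p*0.000000 + (1-p)*0.000000] = 0.000000; exercise = 0.000000; V(3,0) = max -> 0.000000
  V(3,1) = exp(-r*dt) * [p*0.000000 + (1-p)*0.000000] = 0.000000; exercise = 0.000000; V(3,1) = max -> 0.000000
  V(3,2) = exp(-r*dt) * [p*0.000000 + (1-p)*0.463102] = 0.267713; exercise = 0.264002; V(3,2) = max -> 0.267713
  V(3,3) = exp(-r*dt) * [p*0.463102 + (1-p)*0.700533] = 0.594662; exercise = 0.602681; V(3,3) = max -> 0.602681
  V(2,0) = exp(-r*dt) * [p*0.000000 + (1-p)*0.000000] = 0.000000; exercise = 0.000000; V(2,0) = max -> 0.000000
  V(2,1) = exp(-r*dt) * [p*0.000000 + (1-p)*0.267713] = 0.154761; exercise = 0.000000; V(2,1) = max -> 0.154761
  V(2,2) = exp(-r*dt) * [p*0.267713 + (1-p)*0.602681] = 0.458061; exercise = 0.463102; V(2,2) = max -> 0.463102
  V(1,0) = exp(-r*dt) * [p*0.000000 + (1-p)*0.154761] = 0.089466; exercise = 0.000000; V(1,0) = max -> 0.089466
  V(1,1) = exp(-r*dt) * [p*0.154761 + (1-p)*0.463102] = 0.331106; exercise = 0.264002; V(1,1) = max -> 0.331106
  V(0,0) = exp(-r*dt) * [p*0.089466 + (1-p)*0.331106] = 0.228054; exercise = 0.000000; V(0,0) = max -> 0.228054

Answer: Price = V(0,0) = 0.2281


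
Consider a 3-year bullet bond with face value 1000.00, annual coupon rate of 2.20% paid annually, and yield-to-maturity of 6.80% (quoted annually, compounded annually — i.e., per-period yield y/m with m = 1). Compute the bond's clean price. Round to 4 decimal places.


Answer: Price = 878.8390

Derivation:
Coupon per period c = face * coupon_rate / m = 22.000000
Periods per year m = 1; per-period yield y/m = 0.068000
Number of cashflows N = 3
Cashflows (t years, CF_t, discount factor 1/(1+y/m)^(m*t), PV):
  t = 1.0000: CF_t = 22.000000, DF = 0.936330, PV = 20.599251
  t = 2.0000: CF_t = 22.000000, DF = 0.876713, PV = 19.287688
  t = 3.0000: CF_t = 1022.000000, DF = 0.820892, PV = 838.952046
Price P = sum_t PV_t = 878.838985


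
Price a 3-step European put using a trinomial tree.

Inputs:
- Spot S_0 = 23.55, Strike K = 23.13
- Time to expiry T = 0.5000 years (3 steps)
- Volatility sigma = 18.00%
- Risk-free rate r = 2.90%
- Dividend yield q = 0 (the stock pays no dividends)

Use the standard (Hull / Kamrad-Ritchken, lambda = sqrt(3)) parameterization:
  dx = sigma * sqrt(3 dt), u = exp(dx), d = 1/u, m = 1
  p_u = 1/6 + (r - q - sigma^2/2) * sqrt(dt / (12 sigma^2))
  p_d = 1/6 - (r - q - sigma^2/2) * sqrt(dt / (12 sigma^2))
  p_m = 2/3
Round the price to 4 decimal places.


Answer: Price = V(0,0) = 0.7974

Derivation:
dt = T/N = 0.166667; dx = sigma*sqrt(3*dt) = 0.127279
u = exp(dx) = 1.135734; d = 1/u = 0.880488
p_u = 0.175047, p_m = 0.666667, p_d = 0.158286
Discount per step: exp(-r*dt) = 0.995178
Stock lattice S(k, j) with j the centered position index:
  k=0: S(0,+0) = 23.5500
  k=1: S(1,-1) = 20.7355; S(1,+0) = 23.5500; S(1,+1) = 26.7465
  k=2: S(2,-2) = 18.2573; S(2,-1) = 20.7355; S(2,+0) = 23.5500; S(2,+1) = 26.7465; S(2,+2) = 30.3770
  k=3: S(3,-3) = 16.0754; S(3,-2) = 18.2573; S(3,-1) = 20.7355; S(3,+0) = 23.5500; S(3,+1) = 26.7465; S(3,+2) = 30.3770; S(3,+3) = 34.5001
Terminal payoffs V(N, j) = max(K - S_T, 0):
  V(3,-3) = 7.054632; V(3,-2) = 4.872657; V(3,-1) = 2.394513; V(3,+0) = 0.000000; V(3,+1) = 0.000000; V(3,+2) = 0.000000; V(3,+3) = 0.000000
Backward induction: V(k, j) = exp(-r*dt) * [p_u * V(k+1, j+1) + p_m * V(k+1, j) + p_d * V(k+1, j-1)]
  V(2,-2) = exp(-r*dt) * [p_u*2.394513 + p_m*4.872657 + p_d*7.054632] = 4.761173
  V(2,-1) = exp(-r*dt) * [p_u*0.000000 + p_m*2.394513 + p_d*4.872657] = 2.356200
  V(2,+0) = exp(-r*dt) * [p_u*0.000000 + p_m*0.000000 + p_d*2.394513] = 0.377191
  V(2,+1) = exp(-r*dt) * [p_u*0.000000 + p_m*0.000000 + p_d*0.000000] = 0.000000
  V(2,+2) = exp(-r*dt) * [p_u*0.000000 + p_m*0.000000 + p_d*0.000000] = 0.000000
  V(1,-1) = exp(-r*dt) * [p_u*0.377191 + p_m*2.356200 + p_d*4.761173] = 2.378928
  V(1,+0) = exp(-r*dt) * [p_u*0.000000 + p_m*0.377191 + p_d*2.356200] = 0.621404
  V(1,+1) = exp(-r*dt) * [p_u*0.000000 + p_m*0.000000 + p_d*0.377191] = 0.059416
  V(0,+0) = exp(-r*dt) * [p_u*0.059416 + p_m*0.621404 + p_d*2.378928] = 0.797358


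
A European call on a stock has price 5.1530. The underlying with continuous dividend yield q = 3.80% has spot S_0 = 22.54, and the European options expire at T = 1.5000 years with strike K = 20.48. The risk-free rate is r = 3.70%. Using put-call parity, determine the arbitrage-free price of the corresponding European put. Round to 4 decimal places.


Answer: Put price = 3.2362

Derivation:
Put-call parity: C - P = S_0 * exp(-qT) - K * exp(-rT).
S_0 * exp(-qT) = 22.5400 * 0.94459407 = 21.29115032
K * exp(-rT) = 20.4800 * 0.94601202 = 19.37432624
P = C - S*exp(-qT) + K*exp(-rT)
P = 5.1530 - 21.29115032 + 19.37432624 = 3.2362


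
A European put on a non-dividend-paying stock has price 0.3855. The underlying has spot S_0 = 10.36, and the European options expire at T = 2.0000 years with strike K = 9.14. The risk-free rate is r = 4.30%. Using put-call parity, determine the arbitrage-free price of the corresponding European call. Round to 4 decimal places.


Put-call parity: C - P = S_0 * exp(-qT) - K * exp(-rT).
S_0 * exp(-qT) = 10.3600 * 1.00000000 = 10.36000000
K * exp(-rT) = 9.1400 * 0.91759423 = 8.38681127
C = P + S*exp(-qT) - K*exp(-rT)
C = 0.3855 + 10.36000000 - 8.38681127 = 2.3587

Answer: Call price = 2.3587


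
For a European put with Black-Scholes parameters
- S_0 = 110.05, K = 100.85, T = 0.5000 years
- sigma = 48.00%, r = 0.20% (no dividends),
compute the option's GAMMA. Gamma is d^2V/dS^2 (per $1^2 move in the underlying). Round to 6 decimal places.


Answer: Gamma = 0.009738

Derivation:
d1 = 0.4298635989; d2 = 0.0904523439
phi(d1) = 0.3637349303; exp(-qT) = 1.0000000000; exp(-rT) = 0.9990004998
Gamma = exp(-qT) * phi(d1) / (S * sigma * sqrt(T)) = 1.0000000000 * 0.3637349303 / (110.0500 * 0.4800 * 0.7071067812) = 0.009738


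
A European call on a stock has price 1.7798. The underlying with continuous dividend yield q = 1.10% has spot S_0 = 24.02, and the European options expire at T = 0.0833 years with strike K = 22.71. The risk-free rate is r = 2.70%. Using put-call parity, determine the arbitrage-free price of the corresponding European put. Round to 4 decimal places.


Put-call parity: C - P = S_0 * exp(-qT) - K * exp(-rT).
S_0 * exp(-qT) = 24.0200 * 0.99908412 = 23.99800055
K * exp(-rT) = 22.7100 * 0.99775343 = 22.65898033
P = C - S*exp(-qT) + K*exp(-rT)
P = 1.7798 - 23.99800055 + 22.65898033 = 0.4408

Answer: Put price = 0.4408


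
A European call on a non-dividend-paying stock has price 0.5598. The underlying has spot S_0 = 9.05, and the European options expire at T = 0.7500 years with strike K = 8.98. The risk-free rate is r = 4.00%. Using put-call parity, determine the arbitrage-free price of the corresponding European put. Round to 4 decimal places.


Put-call parity: C - P = S_0 * exp(-qT) - K * exp(-rT).
S_0 * exp(-qT) = 9.0500 * 1.00000000 = 9.05000000
K * exp(-rT) = 8.9800 * 0.97044553 = 8.71460089
P = C - S*exp(-qT) + K*exp(-rT)
P = 0.5598 - 9.05000000 + 8.71460089 = 0.2244

Answer: Put price = 0.2244


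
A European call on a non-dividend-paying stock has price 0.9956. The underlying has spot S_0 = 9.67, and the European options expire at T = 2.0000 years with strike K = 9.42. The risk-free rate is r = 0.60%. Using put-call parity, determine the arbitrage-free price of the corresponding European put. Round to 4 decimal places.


Put-call parity: C - P = S_0 * exp(-qT) - K * exp(-rT).
S_0 * exp(-qT) = 9.6700 * 1.00000000 = 9.67000000
K * exp(-rT) = 9.4200 * 0.98807171 = 9.30763554
P = C - S*exp(-qT) + K*exp(-rT)
P = 0.9956 - 9.67000000 + 9.30763554 = 0.6332

Answer: Put price = 0.6332


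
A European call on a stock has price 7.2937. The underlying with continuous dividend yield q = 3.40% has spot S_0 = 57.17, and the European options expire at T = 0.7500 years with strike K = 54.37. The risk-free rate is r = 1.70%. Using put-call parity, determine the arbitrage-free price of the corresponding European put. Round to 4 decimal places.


Put-call parity: C - P = S_0 * exp(-qT) - K * exp(-rT).
S_0 * exp(-qT) = 57.1700 * 0.97482238 = 55.73059541
K * exp(-rT) = 54.3700 * 0.98733094 = 53.68118304
P = C - S*exp(-qT) + K*exp(-rT)
P = 7.2937 - 55.73059541 + 53.68118304 = 5.2443

Answer: Put price = 5.2443


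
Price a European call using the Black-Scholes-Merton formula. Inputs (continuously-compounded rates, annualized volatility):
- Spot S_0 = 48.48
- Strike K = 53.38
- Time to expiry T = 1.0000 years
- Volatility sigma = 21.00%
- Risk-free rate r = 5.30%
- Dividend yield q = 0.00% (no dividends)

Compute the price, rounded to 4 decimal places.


Answer: Price = 3.1589

Derivation:
d1 = (ln(S/K) + (r - q + 0.5*sigma^2) * T) / (sigma * sqrt(T)) = -0.10111811
d2 = d1 - sigma * sqrt(T) = -0.31111811
exp(-rT) = 0.94838001; exp(-qT) = 1.00000000
C = S_0 * exp(-qT) * N(d1) - K * exp(-rT) * N(d2)
N(d1) = 0.45972835; N(d2) = 0.37785542
C = 48.4800 * 1.00000000 * 0.45972835 - 53.3800 * 0.94838001 * 0.37785542 = 3.1589


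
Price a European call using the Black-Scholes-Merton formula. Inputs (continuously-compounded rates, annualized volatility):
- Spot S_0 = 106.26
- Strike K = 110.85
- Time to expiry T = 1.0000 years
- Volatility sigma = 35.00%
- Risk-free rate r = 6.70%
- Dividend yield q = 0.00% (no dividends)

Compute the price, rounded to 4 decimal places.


Answer: Price = 15.9143

Derivation:
d1 = (ln(S/K) + (r - q + 0.5*sigma^2) * T) / (sigma * sqrt(T)) = 0.24560281
d2 = d1 - sigma * sqrt(T) = -0.10439719
exp(-rT) = 0.93519520; exp(-qT) = 1.00000000
C = S_0 * exp(-qT) * N(d1) - K * exp(-rT) * N(d2)
N(d1) = 0.59700514; N(d2) = 0.45842708
C = 106.2600 * 1.00000000 * 0.59700514 - 110.8500 * 0.93519520 * 0.45842708 = 15.9143


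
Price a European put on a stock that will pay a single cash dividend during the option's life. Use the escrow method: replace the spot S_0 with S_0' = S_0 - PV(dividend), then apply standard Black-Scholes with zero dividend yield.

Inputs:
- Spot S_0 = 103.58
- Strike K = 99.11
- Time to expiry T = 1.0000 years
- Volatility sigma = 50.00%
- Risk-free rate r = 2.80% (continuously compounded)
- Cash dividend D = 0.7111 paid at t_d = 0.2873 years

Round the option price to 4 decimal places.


Answer: Price = 16.5803

Derivation:
PV(D) = D * exp(-r * t_d) = 0.7111 * 0.99198787 = 0.70540257
S_0' = S_0 - PV(D) = 103.5800 - 0.70540257 = 102.87459743
d1 = (ln(S_0'/K) + (r + sigma^2/2)*T) / (sigma*sqrt(T)) = 0.38056080
d2 = d1 - sigma*sqrt(T) = -0.11943920
exp(-rT) = 0.97238837
N(-d1) = 0.35176459; N(-d2) = 0.54753630
P = K * exp(-rT) * N(-d2) - S_0' * N(-d1) = 99.1100 * 0.97238837 * 0.54753630 - 102.87459743 * 0.35176459 = 16.5803


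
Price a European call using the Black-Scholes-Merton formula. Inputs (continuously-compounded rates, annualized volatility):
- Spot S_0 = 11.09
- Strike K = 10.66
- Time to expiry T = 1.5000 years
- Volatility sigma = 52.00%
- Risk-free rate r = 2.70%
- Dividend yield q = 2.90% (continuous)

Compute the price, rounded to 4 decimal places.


d1 = (ln(S/K) + (r - q + 0.5*sigma^2) * T) / (sigma * sqrt(T)) = 0.37581670
d2 = d1 - sigma * sqrt(T) = -0.26105063
exp(-rT) = 0.96030916; exp(-qT) = 0.95743255
C = S_0 * exp(-qT) * N(d1) - K * exp(-rT) * N(d2)
N(d1) = 0.64647342; N(d2) = 0.39702673
C = 11.0900 * 0.95743255 * 0.64647342 - 10.6600 * 0.96030916 * 0.39702673 = 2.7999

Answer: Price = 2.7999


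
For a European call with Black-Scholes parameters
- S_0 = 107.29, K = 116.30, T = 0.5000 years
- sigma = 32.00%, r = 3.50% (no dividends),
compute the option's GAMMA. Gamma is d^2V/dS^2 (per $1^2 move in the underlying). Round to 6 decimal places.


d1 = -0.1658943700; d2 = -0.3921685400
phi(d1) = 0.3934902440; exp(-qT) = 1.0000000000; exp(-rT) = 0.9826522357
Gamma = exp(-qT) * phi(d1) / (S * sigma * sqrt(T)) = 1.0000000000 * 0.3934902440 / (107.2900 * 0.3200 * 0.7071067812) = 0.016208

Answer: Gamma = 0.016208


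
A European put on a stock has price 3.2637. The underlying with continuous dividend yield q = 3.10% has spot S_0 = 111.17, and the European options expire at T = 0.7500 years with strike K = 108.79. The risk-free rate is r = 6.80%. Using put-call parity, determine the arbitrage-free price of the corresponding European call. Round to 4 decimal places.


Answer: Call price = 8.4980

Derivation:
Put-call parity: C - P = S_0 * exp(-qT) - K * exp(-rT).
S_0 * exp(-qT) = 111.1700 * 0.97701820 = 108.61511315
K * exp(-rT) = 108.7900 * 0.95027867 = 103.38081657
C = P + S*exp(-qT) - K*exp(-rT)
C = 3.2637 + 108.61511315 - 103.38081657 = 8.4980


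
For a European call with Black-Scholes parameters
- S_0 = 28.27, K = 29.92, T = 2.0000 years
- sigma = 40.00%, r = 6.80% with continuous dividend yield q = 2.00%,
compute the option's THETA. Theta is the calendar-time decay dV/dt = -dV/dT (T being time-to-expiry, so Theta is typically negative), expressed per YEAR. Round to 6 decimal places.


Answer: Theta = -1.831692

Derivation:
d1 = 0.3522700247; d2 = -0.2134154003
phi(d1) = 0.3749413676; exp(-qT) = 0.9607894392; exp(-rT) = 0.8728426325
Theta = -S*exp(-qT)*phi(d1)*sigma/(2*sqrt(T)) - r*K*exp(-rT)*N(d2) + q*S*exp(-qT)*N(d1)
N(d1) = 0.6376821170; N(d2) = 0.4155014847; sqrt(T) = 1.4142135624
Term 1 = -28.2700 * 0.9607894392 * 0.3749413676 * 0.4000 / (2 * 1.4142135624) = -1.4402317681
Term 2 = -0.0680 * 29.9200 * 0.8728426325 * 0.4155014847 = -0.7378686051
Term 3 = 0.0200 * 28.2700 * 0.9607894392 * 0.6376821170 = 0.3464082789
Theta = -1.4402317681 + (-0.7378686051) + (0.3464082789) = -1.831692


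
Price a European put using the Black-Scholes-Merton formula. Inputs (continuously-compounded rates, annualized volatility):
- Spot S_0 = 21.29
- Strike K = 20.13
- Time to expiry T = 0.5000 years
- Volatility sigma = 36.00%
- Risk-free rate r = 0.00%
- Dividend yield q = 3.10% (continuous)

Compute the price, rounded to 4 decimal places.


d1 = (ln(S/K) + (r - q + 0.5*sigma^2) * T) / (sigma * sqrt(T)) = 0.28648132
d2 = d1 - sigma * sqrt(T) = 0.03192288
exp(-rT) = 1.00000000; exp(-qT) = 0.98461951
P = K * exp(-rT) * N(-d2) - S_0 * exp(-qT) * N(-d1)
N(-d1) = 0.38725475; N(-d2) = 0.48726678
P = 20.1300 * 1.00000000 * 0.48726678 - 21.2900 * 0.98461951 * 0.38725475 = 1.6908

Answer: Price = 1.6908


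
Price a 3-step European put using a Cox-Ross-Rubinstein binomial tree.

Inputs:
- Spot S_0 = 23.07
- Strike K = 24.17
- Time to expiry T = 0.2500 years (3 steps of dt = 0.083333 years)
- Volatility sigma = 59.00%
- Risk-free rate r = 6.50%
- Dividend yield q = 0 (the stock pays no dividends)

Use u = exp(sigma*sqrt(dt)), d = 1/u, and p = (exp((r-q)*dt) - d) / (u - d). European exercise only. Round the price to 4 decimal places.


Answer: Price = V(0,0) = 3.3104

Derivation:
dt = T/N = 0.083333
u = exp(sigma*sqrt(dt)) = 1.185682; d = 1/u = 0.843396
p = (exp((r-q)*dt) - d) / (u - d) = 0.473391
Discount per step: exp(-r*dt) = 0.994598
Stock lattice S(k, i) with i counting down-moves:
  k=0: S(0,0) = 23.0700
  k=1: S(1,0) = 27.3537; S(1,1) = 19.4572
  k=2: S(2,0) = 32.4328; S(2,1) = 23.0700; S(2,2) = 16.4101
  k=3: S(3,0) = 38.4550; S(3,1) = 27.3537; S(3,2) = 19.4572; S(3,3) = 13.8402
Terminal payoffs V(N, i) = max(K - S_T, 0):
  V(3,0) = 0.000000; V(3,1) = 0.000000; V(3,2) = 4.712847; V(3,3) = 10.329791
Backward induction: V(k, i) = exp(-r*dt) * [p * V(k+1, i) + (1-p) * V(k+1, i+1)].
  V(2,0) = exp(-r*dt) * [p*0.000000 + (1-p)*0.000000] = 0.000000
  V(2,1) = exp(-r*dt) * [p*0.000000 + (1-p)*4.712847] = 2.468421
  V(2,2) = exp(-r*dt) * [p*4.712847 + (1-p)*10.329791] = 7.629343
  V(1,0) = exp(-r*dt) * [p*0.000000 + (1-p)*2.468421] = 1.292871
  V(1,1) = exp(-r*dt) * [p*2.468421 + (1-p)*7.629343] = 5.158193
  V(0,0) = exp(-r*dt) * [p*1.292871 + (1-p)*5.158193] = 3.310404


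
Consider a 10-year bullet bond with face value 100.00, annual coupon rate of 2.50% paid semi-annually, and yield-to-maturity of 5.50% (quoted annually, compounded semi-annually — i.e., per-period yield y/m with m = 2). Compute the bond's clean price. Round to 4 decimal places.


Answer: Price = 77.1591

Derivation:
Coupon per period c = face * coupon_rate / m = 1.250000
Periods per year m = 2; per-period yield y/m = 0.027500
Number of cashflows N = 20
Cashflows (t years, CF_t, discount factor 1/(1+y/m)^(m*t), PV):
  t = 0.5000: CF_t = 1.250000, DF = 0.973236, PV = 1.216545
  t = 1.0000: CF_t = 1.250000, DF = 0.947188, PV = 1.183985
  t = 1.5000: CF_t = 1.250000, DF = 0.921838, PV = 1.152297
  t = 2.0000: CF_t = 1.250000, DF = 0.897166, PV = 1.121457
  t = 2.5000: CF_t = 1.250000, DF = 0.873154, PV = 1.091442
  t = 3.0000: CF_t = 1.250000, DF = 0.849785, PV = 1.062231
  t = 3.5000: CF_t = 1.250000, DF = 0.827041, PV = 1.033802
  t = 4.0000: CF_t = 1.250000, DF = 0.804906, PV = 1.006133
  t = 4.5000: CF_t = 1.250000, DF = 0.783364, PV = 0.979205
  t = 5.0000: CF_t = 1.250000, DF = 0.762398, PV = 0.952997
  t = 5.5000: CF_t = 1.250000, DF = 0.741993, PV = 0.927491
  t = 6.0000: CF_t = 1.250000, DF = 0.722134, PV = 0.902668
  t = 6.5000: CF_t = 1.250000, DF = 0.702807, PV = 0.878509
  t = 7.0000: CF_t = 1.250000, DF = 0.683997, PV = 0.854997
  t = 7.5000: CF_t = 1.250000, DF = 0.665691, PV = 0.832113
  t = 8.0000: CF_t = 1.250000, DF = 0.647874, PV = 0.809843
  t = 8.5000: CF_t = 1.250000, DF = 0.630535, PV = 0.788168
  t = 9.0000: CF_t = 1.250000, DF = 0.613659, PV = 0.767074
  t = 9.5000: CF_t = 1.250000, DF = 0.597235, PV = 0.746544
  t = 10.0000: CF_t = 101.250000, DF = 0.581251, PV = 58.851620
Price P = sum_t PV_t = 77.159122


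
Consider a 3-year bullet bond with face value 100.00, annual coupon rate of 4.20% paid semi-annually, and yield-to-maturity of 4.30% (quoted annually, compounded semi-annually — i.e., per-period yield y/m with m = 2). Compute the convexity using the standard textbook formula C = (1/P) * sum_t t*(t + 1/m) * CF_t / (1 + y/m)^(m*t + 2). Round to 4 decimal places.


Answer: Convexity = 9.3926

Derivation:
Coupon per period c = face * coupon_rate / m = 2.100000
Periods per year m = 2; per-period yield y/m = 0.021500
Number of cashflows N = 6
Cashflows (t years, CF_t, discount factor 1/(1+y/m)^(m*t), PV):
  t = 0.5000: CF_t = 2.100000, DF = 0.978953, PV = 2.055800
  t = 1.0000: CF_t = 2.100000, DF = 0.958348, PV = 2.012531
  t = 1.5000: CF_t = 2.100000, DF = 0.938177, PV = 1.970172
  t = 2.0000: CF_t = 2.100000, DF = 0.918431, PV = 1.928705
  t = 2.5000: CF_t = 2.100000, DF = 0.899100, PV = 1.888111
  t = 3.0000: CF_t = 102.100000, DF = 0.880177, PV = 89.866022
Price P = sum_t PV_t = 99.721341
Convexity numerator sum_t t*(t + 1/m) * CF_t / (1+y/m)^(m*t + 2):
  t = 0.5000: term = 0.985086
  t = 1.0000: term = 2.893058
  t = 1.5000: term = 5.664332
  t = 2.0000: term = 9.241853
  t = 2.5000: term = 13.571003
  t = 3.0000: term = 904.290719
Convexity = (1/P) * sum = 936.646051 / 99.721341 = 9.392634


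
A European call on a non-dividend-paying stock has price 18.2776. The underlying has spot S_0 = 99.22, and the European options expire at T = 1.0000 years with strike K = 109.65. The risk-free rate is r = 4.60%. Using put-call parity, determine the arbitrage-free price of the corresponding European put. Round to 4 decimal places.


Put-call parity: C - P = S_0 * exp(-qT) - K * exp(-rT).
S_0 * exp(-qT) = 99.2200 * 1.00000000 = 99.22000000
K * exp(-rT) = 109.6500 * 0.95504196 = 104.72035115
P = C - S*exp(-qT) + K*exp(-rT)
P = 18.2776 - 99.22000000 + 104.72035115 = 23.7780

Answer: Put price = 23.7780


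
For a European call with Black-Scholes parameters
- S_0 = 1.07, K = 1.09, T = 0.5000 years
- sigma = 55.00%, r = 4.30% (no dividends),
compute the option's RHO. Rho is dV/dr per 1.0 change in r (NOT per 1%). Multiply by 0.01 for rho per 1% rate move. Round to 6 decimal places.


Answer: Rho = 0.227185

Derivation:
d1 = 0.2021192795; d2 = -0.1867894501
phi(d1) = 0.3908761056; exp(-qT) = 1.0000000000; exp(-rT) = 0.9787294775
N(d2) = 0.4259128595
Rho = K*T*exp(-rT)*N(d2) = 1.0900 * 0.5000 * 0.9787294775 * 0.4259128595 = 0.227185


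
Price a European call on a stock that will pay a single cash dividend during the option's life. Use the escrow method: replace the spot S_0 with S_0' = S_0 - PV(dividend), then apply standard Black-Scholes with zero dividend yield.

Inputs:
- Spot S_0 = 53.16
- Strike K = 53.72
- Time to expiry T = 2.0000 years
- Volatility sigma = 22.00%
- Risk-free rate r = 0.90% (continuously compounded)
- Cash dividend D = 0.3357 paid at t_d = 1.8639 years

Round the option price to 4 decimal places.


PV(D) = D * exp(-r * t_d) = 0.3357 * 0.98336482 = 0.33011557
S_0' = S_0 - PV(D) = 53.1600 - 0.33011557 = 52.82988443
d1 = (ln(S_0'/K) + (r + sigma^2/2)*T) / (sigma*sqrt(T)) = 0.15971502
d2 = d1 - sigma*sqrt(T) = -0.15141197
exp(-rT) = 0.98216103
N(d1) = 0.56344722; N(d2) = 0.43982538
C = S_0' * N(d1) - K * exp(-rT) * N(d2) = 52.82988443 * 0.56344722 - 53.7200 * 0.98216103 * 0.43982538 = 6.5609

Answer: Price = 6.5609


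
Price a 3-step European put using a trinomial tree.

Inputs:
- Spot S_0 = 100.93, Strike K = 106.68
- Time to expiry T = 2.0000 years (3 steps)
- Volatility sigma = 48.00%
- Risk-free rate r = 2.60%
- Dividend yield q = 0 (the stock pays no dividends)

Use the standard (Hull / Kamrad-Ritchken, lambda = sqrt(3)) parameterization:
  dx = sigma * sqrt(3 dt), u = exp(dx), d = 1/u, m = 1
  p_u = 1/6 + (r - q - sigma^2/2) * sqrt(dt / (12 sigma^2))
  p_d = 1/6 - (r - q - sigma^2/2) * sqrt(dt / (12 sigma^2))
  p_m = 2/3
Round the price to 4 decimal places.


Answer: Price = V(0,0) = 25.4401

Derivation:
dt = T/N = 0.666667; dx = sigma*sqrt(3*dt) = 0.678823
u = exp(dx) = 1.971555; d = 1/u = 0.507214
p_u = 0.122865, p_m = 0.666667, p_d = 0.210468
Discount per step: exp(-r*dt) = 0.982816
Stock lattice S(k, j) with j the centered position index:
  k=0: S(0,+0) = 100.9300
  k=1: S(1,-1) = 51.1931; S(1,+0) = 100.9300; S(1,+1) = 198.9890
  k=2: S(2,-2) = 25.9658; S(2,-1) = 51.1931; S(2,+0) = 100.9300; S(2,+1) = 198.9890; S(2,+2) = 392.3178
  k=3: S(3,-3) = 13.1702; S(3,-2) = 25.9658; S(3,-1) = 51.1931; S(3,+0) = 100.9300; S(3,+1) = 198.9890; S(3,+2) = 392.3178; S(3,+3) = 773.4761
Terminal payoffs V(N, j) = max(K - S_T, 0):
  V(3,-3) = 93.509761; V(3,-2) = 80.714151; V(3,-1) = 55.486903; V(3,+0) = 5.750000; V(3,+1) = 0.000000; V(3,+2) = 0.000000; V(3,+3) = 0.000000
Backward induction: V(k, j) = exp(-r*dt) * [p_u * V(k+1, j+1) + p_m * V(k+1, j) + p_d * V(k+1, j-1)]
  V(2,-2) = exp(-r*dt) * [p_u*55.486903 + p_m*80.714151 + p_d*93.509761] = 78.927658
  V(2,-1) = exp(-r*dt) * [p_u*5.750000 + p_m*55.486903 + p_d*80.714151] = 53.745776
  V(2,+0) = exp(-r*dt) * [p_u*0.000000 + p_m*5.750000 + p_d*55.486903] = 15.245001
  V(2,+1) = exp(-r*dt) * [p_u*0.000000 + p_m*0.000000 + p_d*5.750000] = 1.189395
  V(2,+2) = exp(-r*dt) * [p_u*0.000000 + p_m*0.000000 + p_d*0.000000] = 0.000000
  V(1,-1) = exp(-r*dt) * [p_u*15.245001 + p_m*53.745776 + p_d*78.927658] = 53.381993
  V(1,+0) = exp(-r*dt) * [p_u*1.189395 + p_m*15.245001 + p_d*53.745776] = 21.249697
  V(1,+1) = exp(-r*dt) * [p_u*0.000000 + p_m*1.189395 + p_d*15.245001] = 3.932753
  V(0,+0) = exp(-r*dt) * [p_u*3.932753 + p_m*21.249697 + p_d*53.381993] = 25.440060


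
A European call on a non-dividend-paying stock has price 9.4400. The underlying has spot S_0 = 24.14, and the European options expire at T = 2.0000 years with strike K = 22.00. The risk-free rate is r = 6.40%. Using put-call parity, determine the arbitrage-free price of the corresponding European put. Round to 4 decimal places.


Answer: Put price = 4.6568

Derivation:
Put-call parity: C - P = S_0 * exp(-qT) - K * exp(-rT).
S_0 * exp(-qT) = 24.1400 * 1.00000000 = 24.14000000
K * exp(-rT) = 22.0000 * 0.87985338 = 19.35677434
P = C - S*exp(-qT) + K*exp(-rT)
P = 9.4400 - 24.14000000 + 19.35677434 = 4.6568


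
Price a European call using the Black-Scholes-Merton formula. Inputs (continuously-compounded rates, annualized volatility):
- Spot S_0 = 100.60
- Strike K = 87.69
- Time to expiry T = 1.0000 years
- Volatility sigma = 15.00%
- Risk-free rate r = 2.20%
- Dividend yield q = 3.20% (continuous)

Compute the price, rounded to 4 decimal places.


Answer: Price = 13.1582

Derivation:
d1 = (ln(S/K) + (r - q + 0.5*sigma^2) * T) / (sigma * sqrt(T)) = 0.92396260
d2 = d1 - sigma * sqrt(T) = 0.77396260
exp(-rT) = 0.97824024; exp(-qT) = 0.96850658
C = S_0 * exp(-qT) * N(d1) - K * exp(-rT) * N(d2)
N(d1) = 0.82224711; N(d2) = 0.78052355
C = 100.6000 * 0.96850658 * 0.82224711 - 87.6900 * 0.97824024 * 0.78052355 = 13.1582


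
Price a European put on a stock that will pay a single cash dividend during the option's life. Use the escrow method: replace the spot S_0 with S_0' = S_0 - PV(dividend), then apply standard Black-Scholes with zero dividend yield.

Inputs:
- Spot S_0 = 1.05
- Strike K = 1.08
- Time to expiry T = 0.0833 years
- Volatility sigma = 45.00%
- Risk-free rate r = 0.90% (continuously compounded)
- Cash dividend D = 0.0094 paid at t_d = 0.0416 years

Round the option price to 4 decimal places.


PV(D) = D * exp(-r * t_d) = 0.0094 * 0.99962567 = 0.00939648
S_0' = S_0 - PV(D) = 1.0500 - 0.00939648 = 1.04060352
d1 = (ln(S_0'/K) + (r + sigma^2/2)*T) / (sigma*sqrt(T)) = -0.21540524
d2 = d1 - sigma*sqrt(T) = -0.34528307
exp(-rT) = 0.99925058
N(-d1) = 0.58527431; N(-d2) = 0.63505921
P = K * exp(-rT) * N(-d2) - S_0' * N(-d1) = 1.0800 * 0.99925058 * 0.63505921 - 1.04060352 * 0.58527431 = 0.0763

Answer: Price = 0.0763


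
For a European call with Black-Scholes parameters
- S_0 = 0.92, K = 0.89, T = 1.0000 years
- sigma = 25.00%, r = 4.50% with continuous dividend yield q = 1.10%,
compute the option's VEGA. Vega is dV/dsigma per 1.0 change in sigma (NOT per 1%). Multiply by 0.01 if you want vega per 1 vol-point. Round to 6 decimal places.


Answer: Vega = 0.335953

Derivation:
d1 = 0.3936088293; d2 = 0.1436088293
phi(d1) = 0.3692052751; exp(-qT) = 0.9890602788; exp(-rT) = 0.9559974818
Vega = S * exp(-qT) * phi(d1) * sqrt(T) = 0.9200 * 0.9890602788 * 0.3692052751 * 1.0000000000 = 0.335953


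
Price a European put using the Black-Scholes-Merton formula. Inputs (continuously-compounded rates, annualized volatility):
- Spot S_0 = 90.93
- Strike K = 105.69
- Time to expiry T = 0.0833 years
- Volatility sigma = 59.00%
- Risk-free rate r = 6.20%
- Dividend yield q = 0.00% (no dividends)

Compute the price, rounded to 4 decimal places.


d1 = (ln(S/K) + (r - q + 0.5*sigma^2) * T) / (sigma * sqrt(T)) = -0.76787681
d2 = d1 - sigma * sqrt(T) = -0.93816107
exp(-rT) = 0.99484871; exp(-qT) = 1.00000000
P = K * exp(-rT) * N(-d2) - S_0 * exp(-qT) * N(-d1)
N(-d1) = 0.77871981; N(-d2) = 0.82591918
P = 105.6900 * 0.99484871 * 0.82591918 - 90.9300 * 1.00000000 * 0.77871981 = 16.0327

Answer: Price = 16.0327


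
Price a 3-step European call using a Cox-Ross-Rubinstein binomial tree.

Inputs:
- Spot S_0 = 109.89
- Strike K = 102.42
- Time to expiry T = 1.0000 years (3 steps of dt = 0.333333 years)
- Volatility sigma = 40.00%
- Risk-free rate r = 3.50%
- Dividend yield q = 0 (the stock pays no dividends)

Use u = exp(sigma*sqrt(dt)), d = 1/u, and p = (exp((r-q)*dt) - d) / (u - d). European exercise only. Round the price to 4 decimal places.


dt = T/N = 0.333333
u = exp(sigma*sqrt(dt)) = 1.259784; d = 1/u = 0.793787
p = (exp((r-q)*dt) - d) / (u - d) = 0.467703
Discount per step: exp(-r*dt) = 0.988401
Stock lattice S(k, i) with i counting down-moves:
  k=0: S(0,0) = 109.8900
  k=1: S(1,0) = 138.4376; S(1,1) = 87.2293
  k=2: S(2,0) = 174.4015; S(2,1) = 109.8900; S(2,2) = 69.2414
  k=3: S(3,0) = 219.7082; S(3,1) = 138.4376; S(3,2) = 87.2293; S(3,3) = 54.9630
Terminal payoffs V(N, i) = max(S_T - K, 0):
  V(3,0) = 117.288175; V(3,1) = 36.017640; V(3,2) = 0.000000; V(3,3) = 0.000000
Backward induction: V(k, i) = exp(-r*dt) * [p * V(k+1, i) + (1-p) * V(k+1, i+1)].
  V(2,0) = exp(-r*dt) * [p*117.288175 + (1-p)*36.017640] = 73.169451
  V(2,1) = exp(-r*dt) * [p*36.017640 + (1-p)*0.000000] = 16.650160
  V(2,2) = exp(-r*dt) * [p*0.000000 + (1-p)*0.000000] = 0.000000
  V(1,0) = exp(-r*dt) * [p*73.169451 + (1-p)*16.650160] = 42.584658
  V(1,1) = exp(-r*dt) * [p*16.650160 + (1-p)*0.000000] = 7.697002
  V(0,0) = exp(-r*dt) * [p*42.584658 + (1-p)*7.697002] = 23.735519

Answer: Price = V(0,0) = 23.7355


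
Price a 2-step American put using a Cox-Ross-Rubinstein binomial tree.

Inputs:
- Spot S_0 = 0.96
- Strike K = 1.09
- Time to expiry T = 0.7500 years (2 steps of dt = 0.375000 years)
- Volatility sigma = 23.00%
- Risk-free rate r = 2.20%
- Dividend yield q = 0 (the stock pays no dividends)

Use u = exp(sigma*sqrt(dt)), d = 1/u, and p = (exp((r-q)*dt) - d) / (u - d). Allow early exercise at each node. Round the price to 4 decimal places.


dt = T/N = 0.375000
u = exp(sigma*sqrt(dt)) = 1.151247; d = 1/u = 0.868623
p = (exp((r-q)*dt) - d) / (u - d) = 0.494158
Discount per step: exp(-r*dt) = 0.991784
Stock lattice S(k, i) with i counting down-moves:
  k=0: S(0,0) = 0.9600
  k=1: S(1,0) = 1.1052; S(1,1) = 0.8339
  k=2: S(2,0) = 1.2724; S(2,1) = 0.9600; S(2,2) = 0.7243
Terminal payoffs V(N, i) = max(K - S_T, 0):
  V(2,0) = 0.000000; V(2,1) = 0.130000; V(2,2) = 0.365674
Backward induction: V(k, i) = exp(-r*dt) * [p * V(k+1, i) + (1-p) * V(k+1, i+1)]; then take max(V_cont, immediate exercise) for American.
  V(1,0) = exp(-r*dt) * [p*0.000000 + (1-p)*0.130000] = 0.065219; exercise = 0.000000; V(1,0) = max -> 0.065219
  V(1,1) = exp(-r*dt) * [p*0.130000 + (1-p)*0.365674] = 0.247166; exercise = 0.256122; V(1,1) = max -> 0.256122
  V(0,0) = exp(-r*dt) * [p*0.065219 + (1-p)*0.256122] = 0.160456; exercise = 0.130000; V(0,0) = max -> 0.160456

Answer: Price = V(0,0) = 0.1605


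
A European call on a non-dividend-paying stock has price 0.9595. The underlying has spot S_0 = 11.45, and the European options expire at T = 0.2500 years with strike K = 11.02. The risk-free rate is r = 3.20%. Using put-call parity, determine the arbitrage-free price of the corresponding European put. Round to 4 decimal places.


Put-call parity: C - P = S_0 * exp(-qT) - K * exp(-rT).
S_0 * exp(-qT) = 11.4500 * 1.00000000 = 11.45000000
K * exp(-rT) = 11.0200 * 0.99203191 = 10.93219170
P = C - S*exp(-qT) + K*exp(-rT)
P = 0.9595 - 11.45000000 + 10.93219170 = 0.4417

Answer: Put price = 0.4417


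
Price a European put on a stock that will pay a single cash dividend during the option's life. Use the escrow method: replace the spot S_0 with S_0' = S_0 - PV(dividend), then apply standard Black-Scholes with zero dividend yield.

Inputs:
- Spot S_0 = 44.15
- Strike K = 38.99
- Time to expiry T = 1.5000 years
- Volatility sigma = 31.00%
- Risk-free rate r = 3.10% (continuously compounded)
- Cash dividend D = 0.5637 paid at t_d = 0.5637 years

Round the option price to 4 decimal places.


PV(D) = D * exp(-r * t_d) = 0.5637 * 0.98267710 = 0.55393508
S_0' = S_0 - PV(D) = 44.1500 - 0.55393508 = 43.59606492
d1 = (ln(S_0'/K) + (r + sigma^2/2)*T) / (sigma*sqrt(T)) = 0.60641119
d2 = d1 - sigma*sqrt(T) = 0.22674028
exp(-rT) = 0.95456456
N(-d1) = 0.27212087; N(-d2) = 0.41031285
P = K * exp(-rT) * N(-d2) - S_0' * N(-d1) = 38.9900 * 0.95456456 * 0.41031285 - 43.59606492 * 0.27212087 = 3.4078

Answer: Price = 3.4078


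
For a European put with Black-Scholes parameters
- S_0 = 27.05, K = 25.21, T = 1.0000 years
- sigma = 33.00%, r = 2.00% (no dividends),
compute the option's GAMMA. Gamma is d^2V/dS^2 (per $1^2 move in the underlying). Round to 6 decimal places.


Answer: Gamma = 0.040585

Derivation:
d1 = 0.4390795882; d2 = 0.1090795882
phi(d1) = 0.3622814165; exp(-qT) = 1.0000000000; exp(-rT) = 0.9801986733
Gamma = exp(-qT) * phi(d1) / (S * sigma * sqrt(T)) = 1.0000000000 * 0.3622814165 / (27.0500 * 0.3300 * 1.0000000000) = 0.040585


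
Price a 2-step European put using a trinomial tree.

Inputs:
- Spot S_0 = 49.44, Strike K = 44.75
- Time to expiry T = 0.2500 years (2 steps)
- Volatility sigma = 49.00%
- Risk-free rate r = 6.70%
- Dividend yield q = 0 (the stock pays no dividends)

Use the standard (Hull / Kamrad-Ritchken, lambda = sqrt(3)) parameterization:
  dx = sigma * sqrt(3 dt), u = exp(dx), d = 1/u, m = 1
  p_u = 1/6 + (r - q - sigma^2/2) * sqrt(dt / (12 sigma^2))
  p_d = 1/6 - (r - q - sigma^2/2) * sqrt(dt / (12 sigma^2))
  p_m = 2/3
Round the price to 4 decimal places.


Answer: Price = V(0,0) = 2.4408

Derivation:
dt = T/N = 0.125000; dx = sigma*sqrt(3*dt) = 0.300062
u = exp(dx) = 1.349943; d = 1/u = 0.740772
p_u = 0.155617, p_m = 0.666667, p_d = 0.177716
Discount per step: exp(-r*dt) = 0.991660
Stock lattice S(k, j) with j the centered position index:
  k=0: S(0,+0) = 49.4400
  k=1: S(1,-1) = 36.6238; S(1,+0) = 49.4400; S(1,+1) = 66.7412
  k=2: S(2,-2) = 27.1299; S(2,-1) = 36.6238; S(2,+0) = 49.4400; S(2,+1) = 66.7412; S(2,+2) = 90.0968
Terminal payoffs V(N, j) = max(K - S_T, 0):
  V(2,-2) = 17.620144; V(2,-1) = 8.126236; V(2,+0) = 0.000000; V(2,+1) = 0.000000; V(2,+2) = 0.000000
Backward induction: V(k, j) = exp(-r*dt) * [p_u * V(k+1, j+1) + p_m * V(k+1, j) + p_d * V(k+1, j-1)]
  V(1,-1) = exp(-r*dt) * [p_u*0.000000 + p_m*8.126236 + p_d*17.620144] = 8.477582
  V(1,+0) = exp(-r*dt) * [p_u*0.000000 + p_m*0.000000 + p_d*8.126236] = 1.432121
  V(1,+1) = exp(-r*dt) * [p_u*0.000000 + p_m*0.000000 + p_d*0.000000] = 0.000000
  V(0,+0) = exp(-r*dt) * [p_u*0.000000 + p_m*1.432121 + p_d*8.477582] = 2.440826


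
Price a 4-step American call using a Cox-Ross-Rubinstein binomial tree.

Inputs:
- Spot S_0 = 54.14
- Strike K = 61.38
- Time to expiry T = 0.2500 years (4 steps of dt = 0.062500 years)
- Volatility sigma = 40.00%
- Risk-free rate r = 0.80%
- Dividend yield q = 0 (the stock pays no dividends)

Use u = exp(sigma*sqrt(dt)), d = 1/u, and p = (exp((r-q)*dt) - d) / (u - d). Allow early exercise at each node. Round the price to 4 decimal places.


dt = T/N = 0.062500
u = exp(sigma*sqrt(dt)) = 1.105171; d = 1/u = 0.904837
p = (exp((r-q)*dt) - d) / (u - d) = 0.477517
Discount per step: exp(-r*dt) = 0.999500
Stock lattice S(k, i) with i counting down-moves:
  k=0: S(0,0) = 54.1400
  k=1: S(1,0) = 59.8340; S(1,1) = 48.9879
  k=2: S(2,0) = 66.1267; S(2,1) = 54.1400; S(2,2) = 44.3261
  k=3: S(3,0) = 73.0814; S(3,1) = 59.8340; S(3,2) = 48.9879; S(3,3) = 40.1079
  k=4: S(4,0) = 80.7674; S(4,1) = 66.1267; S(4,2) = 54.1400; S(4,3) = 44.3261; S(4,4) = 36.2911
Terminal payoffs V(N, i) = max(S_T - K, 0):
  V(4,0) = 19.387389; V(4,1) = 4.746745; V(4,2) = 0.000000; V(4,3) = 0.000000; V(4,4) = 0.000000
Backward induction: V(k, i) = exp(-r*dt) * [p * V(k+1, i) + (1-p) * V(k+1, i+1)]; then take max(V_cont, immediate exercise) for American.
  V(3,0) = exp(-r*dt) * [p*19.387389 + (1-p)*4.746745] = 11.732038; exercise = 11.701356; V(3,0) = max -> 11.732038
  V(3,1) = exp(-r*dt) * [p*4.746745 + (1-p)*0.000000] = 2.265520; exercise = 0.000000; V(3,1) = max -> 2.265520
  V(3,2) = exp(-r*dt) * [p*0.000000 + (1-p)*0.000000] = 0.000000; exercise = 0.000000; V(3,2) = max -> 0.000000
  V(3,3) = exp(-r*dt) * [p*0.000000 + (1-p)*0.000000] = 0.000000; exercise = 0.000000; V(3,3) = max -> 0.000000
  V(2,0) = exp(-r*dt) * [p*11.732038 + (1-p)*2.265520] = 6.782554; exercise = 4.746745; V(2,0) = max -> 6.782554
  V(2,1) = exp(-r*dt) * [p*2.265520 + (1-p)*0.000000] = 1.081284; exercise = 0.000000; V(2,1) = max -> 1.081284
  V(2,2) = exp(-r*dt) * [p*0.000000 + (1-p)*0.000000] = 0.000000; exercise = 0.000000; V(2,2) = max -> 0.000000
  V(1,0) = exp(-r*dt) * [p*6.782554 + (1-p)*1.081284] = 3.801837; exercise = 0.000000; V(1,0) = max -> 3.801837
  V(1,1) = exp(-r*dt) * [p*1.081284 + (1-p)*0.000000] = 0.516074; exercise = 0.000000; V(1,1) = max -> 0.516074
  V(0,0) = exp(-r*dt) * [p*3.801837 + (1-p)*0.516074] = 2.084040; exercise = 0.000000; V(0,0) = max -> 2.084040

Answer: Price = V(0,0) = 2.0840
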